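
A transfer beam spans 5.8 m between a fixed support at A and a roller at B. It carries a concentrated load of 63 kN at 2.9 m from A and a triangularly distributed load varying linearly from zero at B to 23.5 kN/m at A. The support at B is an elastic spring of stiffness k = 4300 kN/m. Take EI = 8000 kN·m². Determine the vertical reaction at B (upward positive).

Release the roller at B. Primary structure: cantilever fixed at A.
Primary-structure tip deflection at B by superposition:
  point load 63 at a = 2.9: Pa²(3L − a)/(6EI) = 1280/EI
  triangular load, peak 23.5 at the fixed end: w₀L⁴/(30EI) = 886.5/EI
  δ_0 = 2167/EI
Tip deflection under a unit load at B: L³/(3EI) = 65.04/EI.
With EI = 8000 kN·m²: δ_0 = 0.27086 m and δ_{BB} = 0.00813 m/kN.
Compatibility — the spring shortens by R_B/k under the reaction it provides: δ_0 − R_B·δ_{BB} = R_B/k. With 1/k = 0.000233 m/kN, R_B = δ_0 / (δ_{BB} + 1/k) = 0.27086 / (0.00813 + 0.000233) = 32.39 kN.

R_B = 32.39 kN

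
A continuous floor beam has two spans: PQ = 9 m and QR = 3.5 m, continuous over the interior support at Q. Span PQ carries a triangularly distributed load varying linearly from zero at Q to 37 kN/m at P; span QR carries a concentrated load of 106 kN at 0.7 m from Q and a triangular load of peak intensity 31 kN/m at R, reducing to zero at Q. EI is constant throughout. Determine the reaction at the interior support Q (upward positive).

R_Q = 216.7 kN

Release continuity at Q by inserting a hinge; the redundant is the internal moment M_Q. The primary structure is two simply-supported spans PQ and QR.
Rotations at Q on the released spans (each span's end-slope, ×1/EI):
  span PQ: triangular load, peak 37: 7w₀L³/(360EI) = 524.5/EI
  span QR: point load 106 at a = 0.7: Pab(L + b)/(6LEI) = 62.33/EI
  span QR: triangular load, peak 31: 7w₀L³/(360EI) = 25.84/EI
  relative rotation θ_0 = (524.5 + 88.17)/EI = 612.6/EI
A unit hogging moment at Q produces rotation L₁/(3EI) + L₂/(3EI) = 4.167/EI.
Compatibility: M_Q·(L₁+L₂)/(3EI) = θ_0, giving M_Q = 147 kN·m (hogging).
Span PQ, ΣM about P with M_Q applied at Q: R_Q^{PQ}·9 = 499.5 + 147, so R_Q^{PQ} = 71.84 kN and R_P = 166.5 − 71.84 = 94.66 kN.
Span QR, ΣM about R: R_Q^{QR}·3.5 = 360.1 + 147, so R_Q^{QR} = 144.9 kN and R_R = 160.2 − 144.9 = 15.36 kN.
R_Q = 71.84 + 144.9 = 216.7 kN.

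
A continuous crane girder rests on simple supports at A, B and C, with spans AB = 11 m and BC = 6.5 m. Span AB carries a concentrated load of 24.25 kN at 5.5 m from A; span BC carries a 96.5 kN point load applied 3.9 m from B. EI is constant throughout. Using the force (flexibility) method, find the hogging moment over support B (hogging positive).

M_B = 70.58 kN·m

Insert a hinge at B; M_B is the redundant, and each span becomes simply supported.
Rotations at B on the released spans (each span's end-slope, ×1/EI):
  span AB: point load 24.25 at a = 5.5: Pab(L + a)/(6LEI) = 183.4/EI
  span BC: point load 96.5 at a = 3.9: Pab(L + b)/(6LEI) = 228.3/EI
  relative rotation θ_0 = (183.4 + 228.3)/EI = 411.7/EI
A unit hogging moment at B produces rotation L₁/(3EI) + L₂/(3EI) = 5.833/EI.
Compatibility: M_B·(L₁+L₂)/(3EI) = θ_0, giving M_B = 70.58 kN·m (hogging).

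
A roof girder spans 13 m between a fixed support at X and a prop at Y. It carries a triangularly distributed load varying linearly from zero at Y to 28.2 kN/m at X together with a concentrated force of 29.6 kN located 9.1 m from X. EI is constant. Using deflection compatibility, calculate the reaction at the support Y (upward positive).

R_Y = 53.34 kN

Take the reaction at Y as the redundant and release it; the primary structure is a cantilever fixed at X.
Deflection at Y on the released cantilever, summing each load's contribution:
  triangular load, peak 28.2 at the fixed end: w₀L⁴/(30EI) = 26847/EI
  point load 29.6 at a = 9.1: Pa²(3L − a)/(6EI) = 12215/EI
  δ_0 = 39062/EI
Tip deflection under a unit load at Y: L³/(3EI) = 732.3/EI.
The prop prevents deflection at Y: R_Y = δ_0/δ_{YY} = 39062/732.3 = 53.34 kN.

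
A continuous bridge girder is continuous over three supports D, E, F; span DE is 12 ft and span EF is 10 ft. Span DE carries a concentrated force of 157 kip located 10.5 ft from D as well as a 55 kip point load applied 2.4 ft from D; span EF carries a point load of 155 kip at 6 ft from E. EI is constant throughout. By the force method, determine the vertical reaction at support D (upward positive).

Release continuity at E by inserting a hinge; the redundant is the internal moment M_E. The primary structure is two simply-supported spans DE and EF.
Discontinuity in slope at E on the released structure — sum the simple-span end rotations:
  span DE: point load 157 at a = 10.5: Pab(L + a)/(6LEI) = 772.7/EI
  span DE: point load 55 at a = 2.4: Pab(L + a)/(6LEI) = 253.4/EI
  span EF: point load 155 at a = 6: Pab(L + b)/(6LEI) = 868/EI
  relative rotation θ_0 = (1026 + 868)/EI = 1894/EI
A unit hogging moment at E produces rotation L₁/(3EI) + L₂/(3EI) = 7.333/EI.
Slope continuity at E: θ_0 = M_E·7.333/EI, so M_E = 1894/7.333 = 258.3 kip·ft (hogging).
Span DE, ΣM about D with M_E applied at E: R_E^{DE}·12 = 1780 + 258.3, so R_E^{DE} = 169.9 kip and R_D = 212 − 169.9 = 42.1 kip.

R_D = 42.1 kip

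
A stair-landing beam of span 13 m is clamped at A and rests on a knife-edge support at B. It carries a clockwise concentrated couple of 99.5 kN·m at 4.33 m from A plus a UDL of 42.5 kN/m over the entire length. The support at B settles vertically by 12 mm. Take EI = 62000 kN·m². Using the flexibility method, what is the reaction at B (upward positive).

Release the roller at B. Primary structure: cantilever fixed at A.
Primary-structure tip deflection at B by superposition:
  clockwise couple 99.5 at a = 4.33: M₀a(2L − a)/(2EI) = 4668/EI
  UDL 42.5: wL⁴/(8EI) = 151730/EI
  δ_0 = 156398/EI
Tip deflection under a unit load at B: L³/(3EI) = 732.3/EI.
With EI = 62000 kN·m²: δ_0 = 2.5226 m and δ_{BB} = 0.011812 m/kN.
Compatibility — the beam at B must follow the support down by 0.012 m: δ_0 − R_B·δ_{BB} = 0.012, so R_B = (2.5226 − 0.012)/0.011812 = 212.5 kN.

R_B = 212.5 kN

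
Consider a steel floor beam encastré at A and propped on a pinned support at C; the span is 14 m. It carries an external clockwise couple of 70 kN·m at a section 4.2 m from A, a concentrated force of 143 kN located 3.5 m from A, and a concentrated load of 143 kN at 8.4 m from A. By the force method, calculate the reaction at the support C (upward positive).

Choose R_C as the redundant. The primary structure is the cantilever fixed at A.
Primary-structure tip deflection at C by superposition:
  clockwise couple 70 at a = 4.2: M₀a(2L − a)/(2EI) = 3499/EI
  point load 143 at a = 3.5: Pa²(3L − a)/(6EI) = 11240/EI
  point load 143 at a = 8.4: Pa²(3L − a)/(6EI) = 56504/EI
  δ_0 = 71243/EI
Tip deflection under a unit load at C: L³/(3EI) = 914.7/EI.
The prop prevents deflection at C: R_C = δ_0/δ_{CC} = 71243/914.7 = 77.89 kN.

R_C = 77.89 kN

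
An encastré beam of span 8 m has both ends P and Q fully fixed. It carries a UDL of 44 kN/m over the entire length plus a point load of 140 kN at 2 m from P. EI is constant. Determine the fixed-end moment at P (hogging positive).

Take the two fixed-end moments M_P, M_Q as redundants; the released structure is the simple span PQ.
Simple-span end rotations at P and Q under the given loads:
  at P: UDL 44: wL³/(24EI) = 938.7/EI
  at Q: UDL 44: wL³/(24EI) = 938.7/EI
  at P: point load 140 at a = 2: Pab(L + b)/(6LEI) = 490/EI
  at Q: point load 140 at a = 2: Pab(L + a)/(6LEI) = 350/EI
  θ_P0 = 1429/EI,  θ_Q0 = 1289/EI
Flexibility coefficients: a unit moment at one end gives L/(3EI) there and L/(6EI) at the far end, so f₁₁ = f₂₂ = 2.667/EI and f₁₂ = f₂₁ = 1.333/EI.
Compatibility — zero rotation at each built-in end:
  2.667 M_P + 1.333 M_Q = 1429
  1.333 M_P + 2.667 M_Q = 1289
Solving the pair gives M_P = 392.2 kN·m and M_Q = 287.2 kN·m (hogging).

M_P = 392.2 kN·m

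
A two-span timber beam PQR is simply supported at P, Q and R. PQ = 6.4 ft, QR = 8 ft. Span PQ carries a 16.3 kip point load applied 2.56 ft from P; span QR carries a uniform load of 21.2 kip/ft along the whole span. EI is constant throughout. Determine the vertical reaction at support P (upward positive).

R_P = -6.159 kip

Release continuity at Q by inserting a hinge; the redundant is the internal moment M_Q. The primary structure is two simply-supported spans PQ and QR.
End slopes at the hinge Q, treating each span as simply supported:
  span PQ: point load 16.3 at a = 2.56: Pab(L + a)/(6LEI) = 37.39/EI
  span QR: UDL 21.2: wL³/(24EI) = 452.3/EI
  relative rotation θ_0 = (37.39 + 452.3)/EI = 489.7/EI
A unit hogging moment at Q produces rotation L₁/(3EI) + L₂/(3EI) = 4.8/EI.
Slope continuity at Q: θ_0 = M_Q·4.8/EI, so M_Q = 489.7/4.8 = 102 kip·ft (hogging).
Span PQ, ΣM about P with M_Q applied at Q: R_Q^{PQ}·6.4 = 41.73 + 102, so R_Q^{PQ} = 22.46 kip and R_P = 16.3 − 22.46 = -6.159 kip.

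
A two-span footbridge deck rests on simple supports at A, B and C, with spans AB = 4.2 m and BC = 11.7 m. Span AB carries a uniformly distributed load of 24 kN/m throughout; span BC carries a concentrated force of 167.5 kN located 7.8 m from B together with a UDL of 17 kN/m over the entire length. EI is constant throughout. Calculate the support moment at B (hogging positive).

Insert a hinge at B; M_B is the redundant, and each span becomes simply supported.
Discontinuity in slope at B on the released structure — sum the simple-span end rotations:
  span AB: UDL 24: wL³/(24EI) = 74.09/EI
  span BC: point load 167.5 at a = 7.8: Pab(L + b)/(6LEI) = 1132/EI
  span BC: UDL 17: wL³/(24EI) = 1134/EI
  relative rotation θ_0 = (74.09 + 2267)/EI = 2341/EI
A unit hogging moment at B produces rotation L₁/(3EI) + L₂/(3EI) = 5.3/EI.
Compatibility: M_B·(L₁+L₂)/(3EI) = θ_0, giving M_B = 441.7 kN·m (hogging).

M_B = 441.7 kN·m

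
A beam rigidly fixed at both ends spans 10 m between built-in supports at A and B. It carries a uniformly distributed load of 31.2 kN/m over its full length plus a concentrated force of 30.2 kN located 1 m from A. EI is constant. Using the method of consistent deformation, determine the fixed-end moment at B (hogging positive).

Release both end moments; the primary structure is a simply-supported span AB with redundants M_A and M_B.
Simple-span end rotations at A and B under the given loads:
  at A: UDL 31.2: wL³/(24EI) = 1300/EI
  at B: UDL 31.2: wL³/(24EI) = 1300/EI
  at A: point load 30.2 at a = 1: Pab(L + b)/(6LEI) = 86.07/EI
  at B: point load 30.2 at a = 1: Pab(L + a)/(6LEI) = 49.83/EI
  θ_A0 = 1386/EI,  θ_B0 = 1350/EI
Flexibility coefficients: a unit moment at one end gives L/(3EI) there and L/(6EI) at the far end, so f₁₁ = f₂₂ = 3.333/EI and f₁₂ = f₂₁ = 1.667/EI.
Compatibility — zero rotation at each built-in end:
  3.333 M_A + 1.667 M_B = 1386
  1.667 M_A + 3.333 M_B = 1350
Solving the pair gives M_A = 284.5 kN·m and M_B = 262.7 kN·m (hogging).

M_B = 262.7 kN·m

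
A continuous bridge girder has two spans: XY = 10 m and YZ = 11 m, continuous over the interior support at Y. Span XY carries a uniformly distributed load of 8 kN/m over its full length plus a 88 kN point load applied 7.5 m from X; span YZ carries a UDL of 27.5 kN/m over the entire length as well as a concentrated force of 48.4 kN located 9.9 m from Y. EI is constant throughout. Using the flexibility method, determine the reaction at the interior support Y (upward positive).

Take M_Y as the redundant. Released structure: two simple spans XY and YZ with a hinge at Y.
Discontinuity in slope at Y on the released structure — sum the simple-span end rotations:
  span XY: UDL 8: wL³/(24EI) = 333.3/EI
  span XY: point load 88 at a = 7.5: Pab(L + a)/(6LEI) = 481.2/EI
  span YZ: UDL 27.5: wL³/(24EI) = 1525/EI
  span YZ: point load 48.4 at a = 9.9: Pab(L + b)/(6LEI) = 96.63/EI
  relative rotation θ_0 = (814.6 + 1622)/EI = 2436/EI
A unit hogging moment at Y produces rotation L₁/(3EI) + L₂/(3EI) = 7/EI.
Compatibility: M_Y·(L₁+L₂)/(3EI) = θ_0, giving M_Y = 348 kN·m (hogging).
Span XY, ΣM about X with M_Y applied at Y: R_Y^{XY}·10 = 1060 + 348, so R_Y^{XY} = 140.8 kN and R_X = 168 − 140.8 = 27.2 kN.
Span YZ, ΣM about Z: R_Y^{YZ}·11 = 1717 + 348, so R_Y^{YZ} = 187.7 kN and R_Z = 350.9 − 187.7 = 163.2 kN.
R_Y = 140.8 + 187.7 = 328.5 kN.

R_Y = 328.5 kN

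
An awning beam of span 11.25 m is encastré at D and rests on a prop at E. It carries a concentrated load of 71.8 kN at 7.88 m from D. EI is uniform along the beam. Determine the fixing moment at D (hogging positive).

M_D = 110.1 kN·m

Release the roller at E. Primary structure: cantilever fixed at D.
Deflection at E on the released cantilever, summing each load's contribution:
  point load 71.8 at a = 7.88: Pa²(3L − a)/(6EI) = 19223/EI
Flexibility coefficient — unit upward force at E: δ_{EE} = L³/(3EI) = 474.6/EI.
The prop prevents deflection at E: R_E = δ_0/δ_{EE} = 19223/474.6 = 40.5 kN.
Moment equilibrium about D: M_D = Σ(load moments about D) − R_E·L = 565.8 − 40.5×11.25 = 110.1 kN·m.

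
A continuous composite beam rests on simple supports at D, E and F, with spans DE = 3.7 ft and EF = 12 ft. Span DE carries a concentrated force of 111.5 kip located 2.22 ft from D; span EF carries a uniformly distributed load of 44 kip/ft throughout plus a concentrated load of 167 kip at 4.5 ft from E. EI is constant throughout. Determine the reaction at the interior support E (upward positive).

Take M_E as the redundant. Released structure: two simple spans DE and EF with a hinge at E.
Rotations at E on the released spans (each span's end-slope, ×1/EI):
  span DE: point load 111.5 at a = 2.22: Pab(L + a)/(6LEI) = 97.69/EI
  span EF: UDL 44: wL³/(24EI) = 3168/EI
  span EF: point load 167 at a = 4.5: Pab(L + b)/(6LEI) = 1526/EI
  relative rotation θ_0 = (97.69 + 4694)/EI = 4792/EI
A unit hogging moment at E produces rotation L₁/(3EI) + L₂/(3EI) = 5.233/EI.
Slope continuity at E: θ_0 = M_E·5.233/EI, so M_E = 4792/5.233 = 915.7 kip·ft (hogging).
Span DE, ΣM about D with M_E applied at E: R_E^{DE}·3.7 = 247.5 + 915.7, so R_E^{DE} = 314.4 kip and R_D = 111.5 − 314.4 = -202.9 kip.
Span EF, ΣM about F: R_E^{EF}·12 = 4420 + 915.7, so R_E^{EF} = 444.7 kip and R_F = 695 − 444.7 = 250.3 kip.
R_E = 314.4 + 444.7 = 759.1 kip.

R_E = 759.1 kip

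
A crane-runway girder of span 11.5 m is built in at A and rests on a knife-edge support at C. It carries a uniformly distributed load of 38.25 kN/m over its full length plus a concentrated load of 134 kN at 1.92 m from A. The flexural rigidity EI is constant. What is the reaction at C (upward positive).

Choose R_C as the redundant. The primary structure is the cantilever fixed at A.
Primary-structure tip deflection at C by superposition:
  UDL 38.25: wL⁴/(8EI) = 83624/EI
  point load 134 at a = 1.92: Pa²(3L − a)/(6EI) = 2682/EI
  δ_0 = 86307/EI
Flexibility coefficient — unit upward force at C: δ_{CC} = L³/(3EI) = 507/EI.
Compatibility at C: δ_0 − R_C·δ_{CC} = 0, so R_C = 86307/507 = 170.2 kN.

R_C = 170.2 kN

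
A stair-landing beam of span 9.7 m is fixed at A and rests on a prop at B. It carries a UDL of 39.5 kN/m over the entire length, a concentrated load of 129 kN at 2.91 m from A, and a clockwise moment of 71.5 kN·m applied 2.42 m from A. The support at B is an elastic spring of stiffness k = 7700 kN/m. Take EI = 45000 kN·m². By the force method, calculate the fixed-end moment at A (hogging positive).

Release the roller at B. Primary structure: cantilever fixed at A.
Deflection at B on the released cantilever, summing each load's contribution:
  UDL 39.5: wL⁴/(8EI) = 43711/EI
  point load 129 at a = 2.91: Pa²(3L − a)/(6EI) = 4768/EI
  clockwise couple 71.5 at a = 2.42: M₀a(2L − a)/(2EI) = 1469/EI
  δ_0 = 49949/EI
Tip deflection under a unit load at B: L³/(3EI) = 304.2/EI.
With EI = 45000 kN·m²: δ_0 = 1.11 m and δ_{BB} = 0.006761 m/kN.
Compatibility — the spring shortens by R_B/k under the reaction it provides: δ_0 − R_B·δ_{BB} = R_B/k. With 1/k = 0.00013 m/kN, R_B = δ_0 / (δ_{BB} + 1/k) = 1.11 / (0.006761 + 0.00013) = 161.1 kN.
Moment equilibrium about A: M_A = Σ(load moments about A) − R_B·L = 2305 − 161.1×9.7 = 742.6 kN·m.

M_A = 742.6 kN·m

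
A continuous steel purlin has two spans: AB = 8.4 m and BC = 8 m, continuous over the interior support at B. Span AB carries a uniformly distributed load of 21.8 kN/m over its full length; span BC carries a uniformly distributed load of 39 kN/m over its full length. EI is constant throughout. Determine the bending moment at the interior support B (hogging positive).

M_B = 250.7 kN·m

Release continuity at B by inserting a hinge; the redundant is the internal moment M_B. The primary structure is two simply-supported spans AB and BC.
Rotations at B on the released spans (each span's end-slope, ×1/EI):
  span AB: UDL 21.8: wL³/(24EI) = 538.4/EI
  span BC: UDL 39: wL³/(24EI) = 832/EI
  relative rotation θ_0 = (538.4 + 832)/EI = 1370/EI
A unit hogging moment at B produces rotation L₁/(3EI) + L₂/(3EI) = 5.467/EI.
Compatibility: M_B·(L₁+L₂)/(3EI) = θ_0, giving M_B = 250.7 kN·m (hogging).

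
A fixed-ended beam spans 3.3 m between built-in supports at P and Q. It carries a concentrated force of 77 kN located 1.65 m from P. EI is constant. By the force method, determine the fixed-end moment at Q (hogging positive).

Release both end moments; the primary structure is a simply-supported span PQ with redundants M_P and M_Q.
Simple-span end rotations at P and Q under the given loads:
  at P: point load 77 at a = 1.65: Pab(L + b)/(6LEI) = 52.41/EI
  at Q: point load 77 at a = 1.65: Pab(L + a)/(6LEI) = 52.41/EI
  θ_P0 = 52.41/EI,  θ_Q0 = 52.41/EI
Flexibility coefficients: a unit moment at one end gives L/(3EI) there and L/(6EI) at the far end, so f₁₁ = f₂₂ = 1.1/EI and f₁₂ = f₂₁ = 0.55/EI.
Compatibility — zero rotation at each built-in end:
  1.1 M_P + 0.55 M_Q = 52.41
  0.55 M_P + 1.1 M_Q = 52.41
Solving the pair gives M_P = 31.76 kN·m and M_Q = 31.76 kN·m (hogging).

M_Q = 31.76 kN·m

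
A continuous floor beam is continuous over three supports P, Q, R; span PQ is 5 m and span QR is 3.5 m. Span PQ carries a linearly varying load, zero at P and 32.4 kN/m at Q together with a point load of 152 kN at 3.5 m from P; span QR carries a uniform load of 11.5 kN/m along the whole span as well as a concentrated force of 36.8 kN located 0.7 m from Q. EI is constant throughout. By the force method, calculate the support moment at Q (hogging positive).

Insert a hinge at Q; M_Q is the redundant, and each span becomes simply supported.
Discontinuity in slope at Q on the released structure — sum the simple-span end rotations:
  span PQ: triangular load, peak 32.4: w₀L³/(45EI) = 90/EI
  span PQ: point load 152 at a = 3.5: Pab(L + a)/(6LEI) = 226.1/EI
  span QR: UDL 11.5: wL³/(24EI) = 20.54/EI
  span QR: point load 36.8 at a = 0.7: Pab(L + b)/(6LEI) = 21.64/EI
  relative rotation θ_0 = (316.1 + 42.18)/EI = 358.3/EI
A unit hogging moment at Q produces rotation L₁/(3EI) + L₂/(3EI) = 2.833/EI.
Compatibility: M_Q·(L₁+L₂)/(3EI) = θ_0, giving M_Q = 126.5 kN·m (hogging).

M_Q = 126.5 kN·m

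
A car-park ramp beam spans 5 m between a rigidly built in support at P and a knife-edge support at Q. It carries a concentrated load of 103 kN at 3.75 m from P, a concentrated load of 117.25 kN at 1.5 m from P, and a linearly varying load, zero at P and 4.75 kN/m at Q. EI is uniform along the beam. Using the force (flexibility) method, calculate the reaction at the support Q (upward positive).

R_Q = 85.96 kN

Release the roller at Q. Primary structure: cantilever fixed at P.
Free-end deflection of the primary structure under the applied loading (downward +):
  point load 103 at a = 3.75: Pa²(3L − a)/(6EI) = 2716/EI
  point load 117.25 at a = 1.5: Pa²(3L − a)/(6EI) = 593.6/EI
  triangular load, peak 4.75 at the free end: 11w₀L⁴/(120EI) = 272.1/EI
  δ_0 = 3582/EI
Flexibility coefficient — unit upward force at Q: δ_{QQ} = L³/(3EI) = 41.67/EI.
The prop prevents deflection at Q: R_Q = δ_0/δ_{QQ} = 3582/41.67 = 85.96 kN.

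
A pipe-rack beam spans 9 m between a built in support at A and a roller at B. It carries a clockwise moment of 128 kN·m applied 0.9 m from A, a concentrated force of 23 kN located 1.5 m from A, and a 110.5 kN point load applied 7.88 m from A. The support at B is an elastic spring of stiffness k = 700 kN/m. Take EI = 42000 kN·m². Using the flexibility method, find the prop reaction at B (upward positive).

R_B = 76.14 kN

Take the reaction at B as the redundant and release it; the primary structure is a cantilever fixed at A.
Downward deflection at the released point B due to the loads:
  clockwise couple 128 at a = 0.9: M₀a(2L − a)/(2EI) = 985/EI
  point load 23 at a = 1.5: Pa²(3L − a)/(6EI) = 219.9/EI
  point load 110.5 at a = 7.88: Pa²(3L − a)/(6EI) = 21865/EI
  δ_0 = 23070/EI
Flexibility coefficient — unit upward force at B: δ_{BB} = L³/(3EI) = 243/EI.
With EI = 42000 kN·m²: δ_0 = 0.54929 m and δ_{BB} = 0.005786 m/kN.
Compatibility — the spring shortens by R_B/k under the reaction it provides: δ_0 − R_B·δ_{BB} = R_B/k. With 1/k = 0.001429 m/kN, R_B = δ_0 / (δ_{BB} + 1/k) = 0.54929 / (0.005786 + 0.001429) = 76.14 kN.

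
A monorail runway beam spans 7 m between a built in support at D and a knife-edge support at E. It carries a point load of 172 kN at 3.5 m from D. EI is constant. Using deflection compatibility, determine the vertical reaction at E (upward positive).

R_E = 53.75 kN

Remove the prop at E; the released (primary) structure is a cantilever built in at D.
Deflection at E on the released cantilever, summing each load's contribution:
  point load 172 at a = 3.5: Pa²(3L − a)/(6EI) = 6145/EI
Flexibility coefficient — unit upward force at E: δ_{EE} = L³/(3EI) = 114.3/EI.
The prop prevents deflection at E: R_E = δ_0/δ_{EE} = 6145/114.3 = 53.75 kN.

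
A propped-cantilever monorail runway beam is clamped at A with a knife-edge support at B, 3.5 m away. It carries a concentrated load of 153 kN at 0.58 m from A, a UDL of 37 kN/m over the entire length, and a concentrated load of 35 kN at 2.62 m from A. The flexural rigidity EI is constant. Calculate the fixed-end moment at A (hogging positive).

M_A = 139 kN·m

Release the roller at B. Primary structure: cantilever fixed at A.
Primary-structure tip deflection at B by superposition:
  point load 153 at a = 0.58: Pa²(3L − a)/(6EI) = 85.1/EI
  UDL 37: wL⁴/(8EI) = 694/EI
  point load 35 at a = 2.62: Pa²(3L − a)/(6EI) = 315.5/EI
  δ_0 = 1095/EI
Flexibility coefficient — unit upward force at B: δ_{BB} = L³/(3EI) = 14.29/EI.
The prop prevents deflection at B: R_B = δ_0/δ_{BB} = 1095/14.29 = 76.59 kN.
Moment equilibrium about A: M_A = Σ(load moments about A) − R_B·L = 407.1 − 76.59×3.5 = 139 kN·m.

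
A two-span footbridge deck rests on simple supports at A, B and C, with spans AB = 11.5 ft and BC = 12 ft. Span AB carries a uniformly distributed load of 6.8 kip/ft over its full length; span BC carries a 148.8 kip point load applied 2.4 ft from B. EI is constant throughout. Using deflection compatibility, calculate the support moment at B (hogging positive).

M_B = 186.3 kip·ft

Insert a hinge at B; M_B is the redundant, and each span becomes simply supported.
End slopes at the hinge B, treating each span as simply supported:
  span AB: UDL 6.8: wL³/(24EI) = 430.9/EI
  span BC: point load 148.8 at a = 2.4: Pab(L + b)/(6LEI) = 1029/EI
  relative rotation θ_0 = (430.9 + 1029)/EI = 1459/EI
A unit hogging moment at B produces rotation L₁/(3EI) + L₂/(3EI) = 7.833/EI.
Compatibility: M_B·(L₁+L₂)/(3EI) = θ_0, giving M_B = 186.3 kip·ft (hogging).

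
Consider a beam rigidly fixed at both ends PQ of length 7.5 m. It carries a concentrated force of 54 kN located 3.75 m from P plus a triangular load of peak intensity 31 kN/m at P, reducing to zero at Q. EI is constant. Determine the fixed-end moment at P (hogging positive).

Release both end moments; the primary structure is a simply-supported span PQ with redundants M_P and M_Q.
On the primary (simply-supported) span, the end slopes from the loading are:
  at P: point load 54 at a = 3.75: Pab(L + b)/(6LEI) = 189.8/EI
  at Q: point load 54 at a = 3.75: Pab(L + a)/(6LEI) = 189.8/EI
  at P: triangular load, peak 31: w₀L³/(45EI) = 290.6/EI
  at Q: triangular load, peak 31: 7w₀L³/(360EI) = 254.3/EI
  θ_P0 = 480.5/EI,  θ_Q0 = 444.1/EI
Flexibility coefficients: a unit moment at one end gives L/(3EI) there and L/(6EI) at the far end, so f₁₁ = f₂₂ = 2.5/EI and f₁₂ = f₂₁ = 1.25/EI.
Compatibility — zero rotation at each built-in end:
  2.5 M_P + 1.25 M_Q = 480.5
  1.25 M_P + 2.5 M_Q = 444.1
Solving the pair gives M_P = 137.8 kN·m and M_Q = 108.8 kN·m (hogging).

M_P = 137.8 kN·m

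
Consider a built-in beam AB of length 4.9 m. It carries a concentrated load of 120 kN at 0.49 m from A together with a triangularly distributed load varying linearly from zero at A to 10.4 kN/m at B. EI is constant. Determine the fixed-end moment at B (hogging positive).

M_B = 17.78 kN·m

Release both end moments; the primary structure is a simply-supported span AB with redundants M_A and M_B.
End rotations of the released simple span under the applied load (×1/EI):
  at A: point load 120 at a = 0.49: Pab(L + b)/(6LEI) = 82.11/EI
  at B: point load 120 at a = 0.49: Pab(L + a)/(6LEI) = 47.54/EI
  at A: triangular load, peak 10.4: 7w₀L³/(360EI) = 23.79/EI
  at B: triangular load, peak 10.4: w₀L³/(45EI) = 27.19/EI
  θ_A0 = 105.9/EI,  θ_B0 = 74.73/EI
Flexibility coefficients: a unit moment at one end gives L/(3EI) there and L/(6EI) at the far end, so f₁₁ = f₂₂ = 1.633/EI and f₁₂ = f₂₁ = 0.8167/EI.
Compatibility — zero rotation at each built-in end:
  1.633 M_A + 0.8167 M_B = 105.9
  0.8167 M_A + 1.633 M_B = 74.73
Solving the pair gives M_A = 55.95 kN·m and M_B = 17.78 kN·m (hogging).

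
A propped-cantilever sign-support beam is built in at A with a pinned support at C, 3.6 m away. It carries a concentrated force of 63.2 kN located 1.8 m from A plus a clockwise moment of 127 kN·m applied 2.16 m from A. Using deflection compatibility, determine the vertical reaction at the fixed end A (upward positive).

R_A = -1 kN

Take the reaction at C as the redundant and release it; the primary structure is a cantilever fixed at A.
Downward deflection at the released point C due to the loads:
  point load 63.2 at a = 1.8: Pa²(3L − a)/(6EI) = 307.2/EI
  clockwise couple 127 at a = 2.16: M₀a(2L − a)/(2EI) = 691.3/EI
  δ_0 = 998.4/EI
Tip deflection under a unit load at C: L³/(3EI) = 15.55/EI.
Compatibility at C: δ_0 − R_C·δ_{CC} = 0, so R_C = 998.4/15.55 = 64.2 kN.
Vertical equilibrium: R_A = ΣP − R_C = 63.2 − 64.2 = -1 kN.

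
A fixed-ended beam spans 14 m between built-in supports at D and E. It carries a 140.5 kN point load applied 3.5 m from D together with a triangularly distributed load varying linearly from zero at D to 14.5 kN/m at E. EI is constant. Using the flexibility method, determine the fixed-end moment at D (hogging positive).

Release both end moments; the primary structure is a simply-supported span DE with redundants M_D and M_E.
End rotations of the released simple span under the applied load (×1/EI):
  at D: point load 140.5 at a = 3.5: Pab(L + b)/(6LEI) = 1506/EI
  at E: point load 140.5 at a = 3.5: Pab(L + a)/(6LEI) = 1076/EI
  at D: triangular load, peak 14.5: 7w₀L³/(360EI) = 773.7/EI
  at E: triangular load, peak 14.5: w₀L³/(45EI) = 884.2/EI
  θ_D0 = 2280/EI,  θ_E0 = 1960/EI
Flexibility coefficients: a unit moment at one end gives L/(3EI) there and L/(6EI) at the far end, so f₁₁ = f₂₂ = 4.667/EI and f₁₂ = f₂₁ = 2.333/EI.
Compatibility — zero rotation at each built-in end:
  4.667 M_D + 2.333 M_E = 2280
  2.333 M_D + 4.667 M_E = 1960
Solving the pair gives M_D = 371.3 kN·m and M_E = 234.3 kN·m (hogging).

M_D = 371.3 kN·m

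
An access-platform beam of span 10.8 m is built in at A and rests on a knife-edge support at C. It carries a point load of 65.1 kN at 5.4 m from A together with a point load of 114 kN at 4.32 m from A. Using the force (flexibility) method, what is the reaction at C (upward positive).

Choose R_C as the redundant. The primary structure is the cantilever fixed at A.
Free-end deflection of the primary structure under the applied loading (downward +):
  point load 65.1 at a = 5.4: Pa²(3L − a)/(6EI) = 8542/EI
  point load 114 at a = 4.32: Pa²(3L − a)/(6EI) = 9957/EI
  δ_0 = 18499/EI
Flexibility coefficient — unit upward force at C: δ_{CC} = L³/(3EI) = 419.9/EI.
The prop prevents deflection at C: R_C = δ_0/δ_{CC} = 18499/419.9 = 44.06 kN.

R_C = 44.06 kN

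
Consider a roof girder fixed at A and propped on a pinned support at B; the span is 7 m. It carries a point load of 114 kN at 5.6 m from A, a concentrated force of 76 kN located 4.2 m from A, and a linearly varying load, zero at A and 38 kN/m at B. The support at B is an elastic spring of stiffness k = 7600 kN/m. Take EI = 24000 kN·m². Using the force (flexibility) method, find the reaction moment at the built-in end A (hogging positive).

Remove the prop at B; the released (primary) structure is a cantilever built in at A.
Deflection at B on the released cantilever, summing each load's contribution:
  point load 114 at a = 5.6: Pa²(3L − a)/(6EI) = 9176/EI
  point load 76 at a = 4.2: Pa²(3L − a)/(6EI) = 3754/EI
  triangular load, peak 38 at the free end: 11w₀L⁴/(120EI) = 8363/EI
  δ_0 = 21293/EI
Flexibility coefficient — unit upward force at B: δ_{BB} = L³/(3EI) = 114.3/EI.
With EI = 24000 kN·m²: δ_0 = 0.88722 m and δ_{BB} = 0.004764 m/kN.
Compatibility — the spring shortens by R_B/k under the reaction it provides: δ_0 − R_B·δ_{BB} = R_B/k. With 1/k = 0.000132 m/kN, R_B = δ_0 / (δ_{BB} + 1/k) = 0.88722 / (0.004764 + 0.000132) = 181.2 kN.
Moment equilibrium about A: M_A = Σ(load moments about A) − R_B·L = 1578 − 181.2×7 = 309.6 kN·m.

M_A = 309.6 kN·m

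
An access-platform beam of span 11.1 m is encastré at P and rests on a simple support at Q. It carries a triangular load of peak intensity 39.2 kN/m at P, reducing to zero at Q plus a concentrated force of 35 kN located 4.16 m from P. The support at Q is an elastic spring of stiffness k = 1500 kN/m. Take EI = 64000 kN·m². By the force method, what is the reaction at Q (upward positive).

Release the roller at Q. Primary structure: cantilever fixed at P.
Primary-structure tip deflection at Q by superposition:
  triangular load, peak 39.2 at the fixed end: w₀L⁴/(30EI) = 19836/EI
  point load 35 at a = 4.16: Pa²(3L − a)/(6EI) = 2942/EI
  δ_0 = 22778/EI
Flexibility coefficient — unit upward force at Q: δ_{QQ} = L³/(3EI) = 455.9/EI.
With EI = 64000 kN·m²: δ_0 = 0.3559 m and δ_{QQ} = 0.007123 m/kN.
Compatibility — the spring shortens by R_Q/k under the reaction it provides: δ_0 − R_Q·δ_{QQ} = R_Q/k. With 1/k = 0.000667 m/kN, R_Q = δ_0 / (δ_{QQ} + 1/k) = 0.3559 / (0.007123 + 0.000667) = 45.69 kN.

R_Q = 45.69 kN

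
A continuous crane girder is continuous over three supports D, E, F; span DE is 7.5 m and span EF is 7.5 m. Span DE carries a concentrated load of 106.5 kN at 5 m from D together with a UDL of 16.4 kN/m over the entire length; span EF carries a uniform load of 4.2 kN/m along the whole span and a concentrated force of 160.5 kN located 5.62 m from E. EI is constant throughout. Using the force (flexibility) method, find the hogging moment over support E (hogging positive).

Release continuity at E by inserting a hinge; the redundant is the internal moment M_E. The primary structure is two simply-supported spans DE and EF.
Discontinuity in slope at E on the released structure — sum the simple-span end rotations:
  span DE: point load 106.5 at a = 5: Pab(L + a)/(6LEI) = 369.8/EI
  span DE: UDL 16.4: wL³/(24EI) = 288.3/EI
  span EF: UDL 4.2: wL³/(24EI) = 73.83/EI
  span EF: point load 160.5 at a = 5.62: Pab(L + b)/(6LEI) = 353.5/EI
  relative rotation θ_0 = (658.1 + 427.3)/EI = 1085/EI
A unit hogging moment at E produces rotation L₁/(3EI) + L₂/(3EI) = 5/EI.
Compatibility: M_E·(L₁+L₂)/(3EI) = θ_0, giving M_E = 217.1 kN·m (hogging).

M_E = 217.1 kN·m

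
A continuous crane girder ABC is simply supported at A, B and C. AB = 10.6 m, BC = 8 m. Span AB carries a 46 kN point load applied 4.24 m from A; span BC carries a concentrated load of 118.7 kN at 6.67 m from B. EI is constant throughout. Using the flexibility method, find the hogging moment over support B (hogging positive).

M_B = 79.7 kN·m

Take M_B as the redundant. Released structure: two simple spans AB and BC with a hinge at B.
Rotations at B on the released spans (each span's end-slope, ×1/EI):
  span AB: point load 46 at a = 4.24: Pab(L + a)/(6LEI) = 289.4/EI
  span BC: point load 118.7 at a = 6.67: Pab(L + b)/(6LEI) = 204.7/EI
  relative rotation θ_0 = (289.4 + 204.7)/EI = 494.1/EI
A unit hogging moment at B produces rotation L₁/(3EI) + L₂/(3EI) = 6.2/EI.
Compatibility: M_B·(L₁+L₂)/(3EI) = θ_0, giving M_B = 79.7 kN·m (hogging).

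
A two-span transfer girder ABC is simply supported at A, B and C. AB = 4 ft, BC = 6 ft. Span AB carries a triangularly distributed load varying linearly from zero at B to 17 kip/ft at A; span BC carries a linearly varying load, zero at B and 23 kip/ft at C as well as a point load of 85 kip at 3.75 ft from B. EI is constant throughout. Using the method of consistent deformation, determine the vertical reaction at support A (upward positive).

R_A = 1.508 kip

Take M_B as the redundant. Released structure: two simple spans AB and BC with a hinge at B.
End slopes at the hinge B, treating each span as simply supported:
  span AB: triangular load, peak 17: 7w₀L³/(360EI) = 21.16/EI
  span BC: triangular load, peak 23: 7w₀L³/(360EI) = 96.6/EI
  span BC: point load 85 at a = 3.75: Pab(L + b)/(6LEI) = 164.4/EI
  relative rotation θ_0 = (21.16 + 261)/EI = 282.1/EI
A unit hogging moment at B produces rotation L₁/(3EI) + L₂/(3EI) = 3.333/EI.
Compatibility: M_B·(L₁+L₂)/(3EI) = θ_0, giving M_B = 84.63 kip·ft (hogging).
Span AB, ΣM about A with M_B applied at B: R_B^{AB}·4 = 45.33 + 84.63, so R_B^{AB} = 32.49 kip and R_A = 34 − 32.49 = 1.508 kip.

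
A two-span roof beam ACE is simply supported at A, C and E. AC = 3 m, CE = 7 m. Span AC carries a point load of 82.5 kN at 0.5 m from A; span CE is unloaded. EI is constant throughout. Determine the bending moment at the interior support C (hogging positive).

M_C = 6.016 kN·m

Release continuity at C by inserting a hinge; the redundant is the internal moment M_C. The primary structure is two simply-supported spans AC and CE.
End slopes at the hinge C, treating each span as simply supported:
  span AC: point load 82.5 at a = 0.5: Pab(L + a)/(6LEI) = 20.05/EI
  relative rotation θ_0 = (20.05 + 0)/EI = 20.05/EI
A unit hogging moment at C produces rotation L₁/(3EI) + L₂/(3EI) = 3.333/EI.
Compatibility: M_C·(L₁+L₂)/(3EI) = θ_0, giving M_C = 6.016 kN·m (hogging).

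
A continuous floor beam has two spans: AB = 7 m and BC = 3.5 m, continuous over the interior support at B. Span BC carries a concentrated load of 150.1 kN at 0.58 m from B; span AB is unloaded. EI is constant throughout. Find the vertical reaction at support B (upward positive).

Release continuity at B by inserting a hinge; the redundant is the internal moment M_B. The primary structure is two simply-supported spans AB and BC.
Discontinuity in slope at B on the released structure — sum the simple-span end rotations:
  span BC: point load 150.1 at a = 0.58: Pab(L + b)/(6LEI) = 77.72/EI
  relative rotation θ_0 = (0 + 77.72)/EI = 77.72/EI
A unit hogging moment at B produces rotation L₁/(3EI) + L₂/(3EI) = 3.5/EI.
Compatibility: M_B·(L₁+L₂)/(3EI) = θ_0, giving M_B = 22.2 kN·m (hogging).
Span AB, ΣM about A with M_B applied at B: R_B^{AB}·7 = 0 + 22.2, so R_B^{AB} = 3.172 kN and R_A = 0 − 3.172 = -3.172 kN.
Span BC, ΣM about C: R_B^{BC}·3.5 = 438.3 + 22.2, so R_B^{BC} = 131.6 kN and R_C = 150.1 − 131.6 = 18.53 kN.
R_B = 3.172 + 131.6 = 134.7 kN.

R_B = 134.7 kN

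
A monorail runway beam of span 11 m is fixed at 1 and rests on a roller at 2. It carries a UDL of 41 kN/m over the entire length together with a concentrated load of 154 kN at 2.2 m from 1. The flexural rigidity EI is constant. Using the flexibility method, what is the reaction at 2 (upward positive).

Choose R_2 as the redundant. The primary structure is the cantilever fixed at 1.
Primary-structure tip deflection at 2 by superposition:
  UDL 41: wL⁴/(8EI) = 75035/EI
  point load 154 at a = 2.2: Pa²(3L − a)/(6EI) = 3826/EI
  δ_0 = 78861/EI
Flexibility coefficient — unit upward force at 2: δ_{22} = L³/(3EI) = 443.7/EI.
The prop prevents deflection at 2: R_2 = δ_0/δ_{22} = 78861/443.7 = 177.7 kN.

R_2 = 177.7 kN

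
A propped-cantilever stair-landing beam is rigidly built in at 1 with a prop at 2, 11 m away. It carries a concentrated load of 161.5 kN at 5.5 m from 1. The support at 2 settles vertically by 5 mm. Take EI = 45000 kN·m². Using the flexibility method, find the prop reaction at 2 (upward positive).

R_2 = 49.96 kN

Remove the prop at 2; the released (primary) structure is a cantilever built in at 1.
Free-end deflection of the primary structure under the applied loading (downward +):
  point load 161.5 at a = 5.5: Pa²(3L − a)/(6EI) = 22391/EI
Flexibility coefficient — unit upward force at 2: δ_{22} = L³/(3EI) = 443.7/EI.
With EI = 45000 kN·m²: δ_0 = 0.49758 m and δ_{22} = 0.009859 m/kN.
Compatibility — the beam at 2 must follow the support down by 0.005 m: δ_0 − R_2·δ_{22} = 0.005, so R_2 = (0.49758 − 0.005)/0.009859 = 49.96 kN.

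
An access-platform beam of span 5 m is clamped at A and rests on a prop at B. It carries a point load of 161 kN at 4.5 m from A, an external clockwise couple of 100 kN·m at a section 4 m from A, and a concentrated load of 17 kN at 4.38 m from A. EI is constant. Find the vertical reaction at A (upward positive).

R_A = -1.585 kN

Release the roller at B. Primary structure: cantilever fixed at A.
Downward deflection at the released point B due to the loads:
  point load 161 at a = 4.5: Pa²(3L − a)/(6EI) = 5705/EI
  clockwise couple 100 at a = 4: M₀a(2L − a)/(2EI) = 1200/EI
  point load 17 at a = 4.38: Pa²(3L − a)/(6EI) = 577.3/EI
  δ_0 = 7483/EI
Flexibility coefficient — unit upward force at B: δ_{BB} = L³/(3EI) = 41.67/EI.
The prop prevents deflection at B: R_B = δ_0/δ_{BB} = 7483/41.67 = 179.6 kN.
Vertical equilibrium: R_A = ΣP − R_B = 178 − 179.6 = -1.585 kN.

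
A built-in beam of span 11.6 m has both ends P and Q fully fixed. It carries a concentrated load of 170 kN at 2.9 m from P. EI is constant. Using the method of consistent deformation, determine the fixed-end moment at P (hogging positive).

M_P = 277.3 kN·m

Release both end moments; the primary structure is a simply-supported span PQ with redundants M_P and M_Q.
On the primary (simply-supported) span, the end slopes from the loading are:
  at P: point load 170 at a = 2.9: Pab(L + b)/(6LEI) = 1251/EI
  at Q: point load 170 at a = 2.9: Pab(L + a)/(6LEI) = 893.6/EI
  θ_P0 = 1251/EI,  θ_Q0 = 893.6/EI
Flexibility coefficients: a unit moment at one end gives L/(3EI) there and L/(6EI) at the far end, so f₁₁ = f₂₂ = 3.867/EI and f₁₂ = f₂₁ = 1.933/EI.
Compatibility — zero rotation at each built-in end:
  3.867 M_P + 1.933 M_Q = 1251
  1.933 M_P + 3.867 M_Q = 893.6
Solving the pair gives M_P = 277.3 kN·m and M_Q = 92.44 kN·m (hogging).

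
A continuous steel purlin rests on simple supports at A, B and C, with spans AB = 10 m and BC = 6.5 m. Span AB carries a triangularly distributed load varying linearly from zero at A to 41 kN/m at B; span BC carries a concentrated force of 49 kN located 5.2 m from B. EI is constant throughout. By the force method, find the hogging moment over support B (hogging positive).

Release continuity at B by inserting a hinge; the redundant is the internal moment M_B. The primary structure is two simply-supported spans AB and BC.
Discontinuity in slope at B on the released structure — sum the simple-span end rotations:
  span AB: triangular load, peak 41: w₀L³/(45EI) = 911.1/EI
  span BC: point load 49 at a = 5.2: Pab(L + b)/(6LEI) = 66.25/EI
  relative rotation θ_0 = (911.1 + 66.25)/EI = 977.4/EI
A unit hogging moment at B produces rotation L₁/(3EI) + L₂/(3EI) = 5.5/EI.
Compatibility: M_B·(L₁+L₂)/(3EI) = θ_0, giving M_B = 177.7 kN·m (hogging).

M_B = 177.7 kN·m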